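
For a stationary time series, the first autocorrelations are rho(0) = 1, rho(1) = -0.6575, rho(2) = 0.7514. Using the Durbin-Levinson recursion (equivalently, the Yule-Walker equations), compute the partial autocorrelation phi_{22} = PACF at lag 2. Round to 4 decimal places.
\phi_{22} = 0.5621

The PACF at lag k is phi_{kk}, the last component of the solution
to the Yule-Walker system G_k phi = r_k where
  (G_k)_{ij} = rho(|i - j|), (r_k)_i = rho(i), i,j = 1..k.
Equivalently, Durbin-Levinson gives phi_{kk} iteratively:
  phi_{11} = rho(1)
  phi_{kk} = [rho(k) - sum_{j=1..k-1} phi_{k-1,j} rho(k-j)]
            / [1 - sum_{j=1..k-1} phi_{k-1,j} rho(j)],
  phi_{k,j} = phi_{k-1,j} - phi_{kk} phi_{k-1,k-j},  j = 1..k-1.
Step k = 1:
  phi_11 = rho(1) = -0.6575.
Step k = 2:
  phi_22 = [rho(2) - phi_11 rho(1)] / [1 - phi_11 rho(1)] = [0.7514 - (-0.6575)(-0.6575)] / [1 - (-0.6575)(-0.6575)]
         = 0.31909375 / 0.56769375 = 0.5621.
Therefore phi_{22} = 0.5621.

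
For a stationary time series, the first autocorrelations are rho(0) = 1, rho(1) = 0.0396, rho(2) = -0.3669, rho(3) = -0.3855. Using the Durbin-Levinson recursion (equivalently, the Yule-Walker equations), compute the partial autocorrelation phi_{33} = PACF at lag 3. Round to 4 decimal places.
\phi_{33} = -0.4070

The PACF at lag k is phi_{kk}, the last component of the solution
to the Yule-Walker system G_k phi = r_k where
  (G_k)_{ij} = rho(|i - j|), (r_k)_i = rho(i), i,j = 1..k.
Equivalently, Durbin-Levinson gives phi_{kk} iteratively:
  phi_{11} = rho(1)
  phi_{kk} = [rho(k) - sum_{j=1..k-1} phi_{k-1,j} rho(k-j)]
            / [1 - sum_{j=1..k-1} phi_{k-1,j} rho(j)],
  phi_{k,j} = phi_{k-1,j} - phi_{kk} phi_{k-1,k-j},  j = 1..k-1.
Step k = 1:
  phi_11 = rho(1) = 0.0396.
Step k = 2:
  phi_22 = [rho(2) - phi_11 rho(1)] / [1 - phi_11 rho(1)] = [-0.3669 - (0.0396)(0.0396)] / [1 - (0.0396)(0.0396)]
         = -0.36846816 / 0.99843184 = -0.369047.
  Update: phi_21 = phi_11 - phi_22 phi_11 = 0.0396 - (-0.369047)(0.0396) = 0.054214.
Step k = 3:
  phi_33 = [rho(3) - phi_21 rho(2) - phi_22 rho(1)] / [1 - phi_21 rho(1) - phi_22 rho(2)]
    numerator   = -0.3855 - (0.054214)(-0.3669) - (-0.369047)(0.0396) = -0.35099453
    denominator = 1 - (0.054214)(0.0396) - (-0.369047)(-0.3669) = 0.86244981
  phi_33 = -0.35099453 / 0.86244981 = -0.407.
Therefore phi_{33} = -0.4070.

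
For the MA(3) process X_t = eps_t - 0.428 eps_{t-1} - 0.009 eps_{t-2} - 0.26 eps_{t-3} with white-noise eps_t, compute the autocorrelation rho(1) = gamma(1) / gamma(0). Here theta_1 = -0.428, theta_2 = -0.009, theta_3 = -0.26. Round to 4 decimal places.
\rho(1) = -0.3372

For an MA(q) process with theta_0 = 1, the autocovariance is
  gamma(k) = sigma^2 * sum_{i=0..q-k} theta_i * theta_{i+k},
and rho(k) = gamma(k) / gamma(0). Sigma^2 cancels.
  numerator   = (1)*(-0.428) + (-0.428)*(-0.009) + (-0.009)*(-0.26) = -0.421808.
  denominator = (1)^2 + (-0.428)^2 + (-0.009)^2 + (-0.26)^2 = 1.250865.
  rho(1) = -0.421808 / 1.250865 = -0.3372.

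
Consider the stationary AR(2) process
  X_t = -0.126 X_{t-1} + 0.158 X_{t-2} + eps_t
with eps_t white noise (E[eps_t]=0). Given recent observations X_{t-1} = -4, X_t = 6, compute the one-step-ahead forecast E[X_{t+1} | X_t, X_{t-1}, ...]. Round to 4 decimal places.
E[X_{t+1} \mid \mathcal F_t] = -1.3880

For an AR(p) model X_t = c + sum_i phi_i X_{t-i} + eps_t, the
one-step-ahead conditional mean is
  E[X_{t+1} | X_t, ...] = c + sum_i phi_i X_{t+1-i}.
Substitute known values:
  E[X_{t+1} | ...] = (-0.126) * (6) + (0.158) * (-4)
                   = -1.3880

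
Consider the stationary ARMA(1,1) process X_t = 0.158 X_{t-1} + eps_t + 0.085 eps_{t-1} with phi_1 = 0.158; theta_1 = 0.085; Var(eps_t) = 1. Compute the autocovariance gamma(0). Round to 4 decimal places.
\gamma(0) = 1.0606

Multiply the model equation by X_{t-k} and take expectations. With theta_0 = psi_0 = 1 and psi_j the MA(infinity) weights, this gives
  gamma(k) - sum_i phi_i gamma(k-i) = c_k,
  c_k = sigma^2 * sum_{j=k..q} theta_j psi_{j-k}   (c_k = 0 for k > q),
using gamma(-m) = gamma(m).
psi-weights needed (psi_j = theta_j + sum_i phi_i psi_{j-i}):
  psi_1 = theta_1 + phi_1 = 0.085 + (0.158) = 0.243
Right-hand sides:
  c_0 = sigma^2 (1 + theta_1 psi_1) = 1 * (1 + (0.085)(0.243)) = 1 * 1.020655 = 1.020655
  c_1 = sigma^2 theta_1 = 1 * (0.085) = 0.085
  c_2 = 0
Equations for k = 0 and k = 1 (AR order 1):
  gamma(0) = phi_1 gamma(1) + c_0
  gamma(1) = phi_1 gamma(0) + c_1
Substituting the second into the first: gamma(0) (1 - phi_1^2) = c_0 + phi_1 c_1, so
  gamma(0) = (c_0 + phi_1 c_1) / (1 - phi_1^2) = (1.020655 + (0.158)(0.085)) / (1 - (0.158)^2) = 1.034085 / 0.975036 = 1.060561.
Therefore gamma(0) = 1.0606 (to 4 decimal places).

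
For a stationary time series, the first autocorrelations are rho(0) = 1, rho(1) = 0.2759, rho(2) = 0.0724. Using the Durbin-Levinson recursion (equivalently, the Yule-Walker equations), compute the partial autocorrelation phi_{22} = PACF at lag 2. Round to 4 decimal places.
\phi_{22} = -0.0040

The PACF at lag k is phi_{kk}, the last component of the solution
to the Yule-Walker system G_k phi = r_k where
  (G_k)_{ij} = rho(|i - j|), (r_k)_i = rho(i), i,j = 1..k.
Equivalently, Durbin-Levinson gives phi_{kk} iteratively:
  phi_{11} = rho(1)
  phi_{kk} = [rho(k) - sum_{j=1..k-1} phi_{k-1,j} rho(k-j)]
            / [1 - sum_{j=1..k-1} phi_{k-1,j} rho(j)],
  phi_{k,j} = phi_{k-1,j} - phi_{kk} phi_{k-1,k-j},  j = 1..k-1.
Step k = 1:
  phi_11 = rho(1) = 0.2759.
Step k = 2:
  phi_22 = [rho(2) - phi_11 rho(1)] / [1 - phi_11 rho(1)] = [0.0724 - (0.2759)(0.2759)] / [1 - (0.2759)(0.2759)]
         = -0.00372081 / 0.92387919 = -0.004.
Therefore phi_{22} = -0.0040.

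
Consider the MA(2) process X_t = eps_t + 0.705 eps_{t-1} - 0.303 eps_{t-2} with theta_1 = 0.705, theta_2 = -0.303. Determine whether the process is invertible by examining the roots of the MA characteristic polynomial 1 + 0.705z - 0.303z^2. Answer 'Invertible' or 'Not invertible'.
\text{Not invertible}

The MA(q) characteristic polynomial is P(z) = 1 + 0.705z - 0.303z^2.
Invertibility requires all roots to lie outside the unit circle, i.e. |z| > 1 for every root.
Set 1 + (0.705) z + (-0.303) z^2 = 0, i.e. a z^2 + b z + c = 0 with a = -0.303, b = 0.705, c = 1.
Discriminant D = b^2 - 4ac = (0.705)^2 - 4*(-0.303)*1 = 0.497025 - (-1.212) = 1.709025.
D >= 0, so the roots are real: z = (-b +/- sqrt(D)) / (2a) = (-0.705 +/- 1.307297) / (-0.606).
  z_1 = (-0.705 + 1.307297) / (-0.606) = -0.9939,   |z_1| = 0.9939.
  z_2 = (-0.705 - 1.307297) / (-0.606) = 3.3206,   |z_2| = 3.3206.
Moduli of all roots: 0.9939, 3.3206.
All moduli strictly greater than 1? No.
Verdict: Not invertible.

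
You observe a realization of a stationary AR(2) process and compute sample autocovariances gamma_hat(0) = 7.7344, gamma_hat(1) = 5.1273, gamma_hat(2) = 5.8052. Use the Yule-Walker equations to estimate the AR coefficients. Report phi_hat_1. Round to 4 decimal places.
\hat\phi_{1} = 0.2950

The Yule-Walker equations for an AR(p) process read, in matrix form,
  Gamma_p phi = r_p,   with   (Gamma_p)_{ij} = gamma(|i - j|),
                       (r_p)_i = gamma(i),   i,j = 1..p.
Substitute the sample gammas (Toeplitz matrix and right-hand side of size 2):
  Gamma_p = [[7.7344, 5.1273], [5.1273, 7.7344]]
  r_p     = [5.1273, 5.8052]
Written out:
  7.7344 phi_1 + 5.1273 phi_2 = 5.1273
  5.1273 phi_1 + 7.7344 phi_2 = 5.8052
Solve by Cramer's rule:
  det = gamma(0)^2 - gamma(1)^2 = (7.7344)^2 - (5.1273)^2 = 59.82094336 - 26.28920529 = 33.53173807
  phi_hat_1 = [gamma(1) gamma(0) - gamma(1) gamma(2)] / det = [(5.1273)(7.7344) - (5.1273)(5.8052)] / 33.53173807 = 9.89158716 / 33.53173807 = 0.295
  phi_hat_2 = [gamma(0) gamma(2) - gamma(1)^2] / det = [(7.7344)(5.8052) - (5.1273)^2] / 33.53173807 = 18.61053359 / 33.53173807 = 0.555
So phi_hat = [0.2950, 0.5550].
Therefore phi_hat_1 = 0.2950.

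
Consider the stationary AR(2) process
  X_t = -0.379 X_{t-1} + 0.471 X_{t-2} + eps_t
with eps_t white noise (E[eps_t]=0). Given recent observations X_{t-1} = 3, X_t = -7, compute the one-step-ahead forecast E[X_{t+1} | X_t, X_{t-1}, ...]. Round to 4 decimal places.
E[X_{t+1} \mid \mathcal F_t] = 4.0660

For an AR(p) model X_t = c + sum_i phi_i X_{t-i} + eps_t, the
one-step-ahead conditional mean is
  E[X_{t+1} | X_t, ...] = c + sum_i phi_i X_{t+1-i}.
Substitute known values:
  E[X_{t+1} | ...] = (-0.379) * (-7) + (0.471) * (3)
                   = 4.0660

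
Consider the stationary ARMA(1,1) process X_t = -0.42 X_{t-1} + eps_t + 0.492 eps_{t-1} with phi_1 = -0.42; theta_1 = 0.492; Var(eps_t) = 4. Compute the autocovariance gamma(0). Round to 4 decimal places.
\gamma(0) = 4.0252

Multiply the model equation by X_{t-k} and take expectations. With theta_0 = psi_0 = 1 and psi_j the MA(infinity) weights, this gives
  gamma(k) - sum_i phi_i gamma(k-i) = c_k,
  c_k = sigma^2 * sum_{j=k..q} theta_j psi_{j-k}   (c_k = 0 for k > q),
using gamma(-m) = gamma(m).
psi-weights needed (psi_j = theta_j + sum_i phi_i psi_{j-i}):
  psi_1 = theta_1 + phi_1 = 0.492 + (-0.42) = 0.072
Right-hand sides:
  c_0 = sigma^2 (1 + theta_1 psi_1) = 4 * (1 + (0.492)(0.072)) = 4 * 1.035424 = 4.141696
  c_1 = sigma^2 theta_1 = 4 * (0.492) = 1.968
  c_2 = 0
Equations for k = 0 and k = 1 (AR order 1):
  gamma(0) = phi_1 gamma(1) + c_0
  gamma(1) = phi_1 gamma(0) + c_1
Substituting the second into the first: gamma(0) (1 - phi_1^2) = c_0 + phi_1 c_1, so
  gamma(0) = (c_0 + phi_1 c_1) / (1 - phi_1^2) = (4.141696 + (-0.42)(1.968)) / (1 - (-0.42)^2) = 3.315136 / 0.8236 = 4.025177.
Therefore gamma(0) = 4.0252 (to 4 decimal places).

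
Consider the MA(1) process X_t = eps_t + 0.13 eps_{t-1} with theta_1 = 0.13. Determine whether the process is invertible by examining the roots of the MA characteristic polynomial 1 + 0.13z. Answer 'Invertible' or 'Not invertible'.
\text{Invertible}

The MA(q) characteristic polynomial is P(z) = 1 + 0.13z.
Invertibility requires all roots to lie outside the unit circle, i.e. |z| > 1 for every root.
This is linear in z: 1 + (0.13) z = 0  =>  z = -1/(0.13) = -7.692308,  |z| = 7.692308.
Moduli of all roots: 7.6923.
All moduli strictly greater than 1? Yes.
Verdict: Invertible.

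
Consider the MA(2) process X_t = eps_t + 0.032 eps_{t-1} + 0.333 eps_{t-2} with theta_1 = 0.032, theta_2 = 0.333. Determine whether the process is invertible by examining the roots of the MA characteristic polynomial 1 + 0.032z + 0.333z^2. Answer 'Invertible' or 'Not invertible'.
\text{Invertible}

The MA(q) characteristic polynomial is P(z) = 1 + 0.032z + 0.333z^2.
Invertibility requires all roots to lie outside the unit circle, i.e. |z| > 1 for every root.
Set 1 + (0.032) z + (0.333) z^2 = 0, i.e. a z^2 + b z + c = 0 with a = 0.333, b = 0.032, c = 1.
Discriminant D = b^2 - 4ac = (0.032)^2 - 4*(0.333)*1 = 0.001024 - (1.332) = -1.330976.
D < 0, so the roots are the complex-conjugate pair z = (-b +/- i sqrt(-D)) / (2a) = -0.048 +/- 1.7323i.
For a conjugate pair |z|^2 = z * conj(z) = (product of roots) = c/a = 1/(0.333) = 3.003003, so |z| = sqrt(3.003003) = 1.7329 for both roots.
Moduli of all roots: 1.7329, 1.7329.
All moduli strictly greater than 1? Yes.
Verdict: Invertible.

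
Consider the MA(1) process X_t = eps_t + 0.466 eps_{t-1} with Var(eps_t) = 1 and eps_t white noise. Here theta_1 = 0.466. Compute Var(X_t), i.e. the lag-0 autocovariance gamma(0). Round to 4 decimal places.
\gamma(0) = 1.2172

For an MA(q) process X_t = eps_t + sum_i theta_i eps_{t-i} with
Var(eps_t) = sigma^2, the variance is
  gamma(0) = sigma^2 * (1 + sum_i theta_i^2).
  sum_i theta_i^2 = (0.466)^2 = 0.217156.
  gamma(0) = 1 * (1 + 0.217156) = 1 * 1.217156 = 1.217156, which rounds to 1.2172.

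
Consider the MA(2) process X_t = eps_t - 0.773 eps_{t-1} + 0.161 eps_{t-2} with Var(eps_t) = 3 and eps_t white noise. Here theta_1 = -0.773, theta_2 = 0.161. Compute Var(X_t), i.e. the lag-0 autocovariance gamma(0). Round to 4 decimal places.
\gamma(0) = 4.8704

For an MA(q) process X_t = eps_t + sum_i theta_i eps_{t-i} with
Var(eps_t) = sigma^2, the variance is
  gamma(0) = sigma^2 * (1 + sum_i theta_i^2).
  sum_i theta_i^2 = (-0.773)^2 + (0.161)^2 = 0.597529 + 0.025921 = 0.62345.
  gamma(0) = 3 * (1 + 0.62345) = 3 * 1.62345 = 4.87035, which rounds to 4.8704.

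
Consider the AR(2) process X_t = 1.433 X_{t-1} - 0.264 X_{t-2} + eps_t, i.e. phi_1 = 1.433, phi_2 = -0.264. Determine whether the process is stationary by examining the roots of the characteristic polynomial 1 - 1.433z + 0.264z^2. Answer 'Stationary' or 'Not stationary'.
\text{Not stationary}

The AR(p) characteristic polynomial is P(z) = 1 - 1.433z + 0.264z^2.
Stationarity requires all roots to lie outside the unit circle, i.e. |z| > 1 for every root.
Set 1 + (-1.433) z + (0.264) z^2 = 0, i.e. a z^2 + b z + c = 0 with a = 0.264, b = -1.433, c = 1.
Discriminant D = b^2 - 4ac = (-1.433)^2 - 4*(0.264)*1 = 2.053489 - (1.056) = 0.997489.
D >= 0, so the roots are real: z = (-b +/- sqrt(D)) / (2a) = (1.433 +/- 0.998744) / (0.528).
  z_1 = (1.433 + 0.998744) / (0.528) = 4.6056,   |z_1| = 4.6056.
  z_2 = (1.433 - 0.998744) / (0.528) = 0.8225,   |z_2| = 0.8225.
Moduli of all roots: 4.6056, 0.8225.
All moduli strictly greater than 1? No.
Verdict: Not stationary.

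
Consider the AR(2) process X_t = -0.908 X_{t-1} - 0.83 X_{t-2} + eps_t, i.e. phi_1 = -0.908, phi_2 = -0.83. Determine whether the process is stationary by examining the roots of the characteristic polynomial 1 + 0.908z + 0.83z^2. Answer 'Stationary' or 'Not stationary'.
\text{Stationary}

The AR(p) characteristic polynomial is P(z) = 1 + 0.908z + 0.83z^2.
Stationarity requires all roots to lie outside the unit circle, i.e. |z| > 1 for every root.
Set 1 + (0.908) z + (0.83) z^2 = 0, i.e. a z^2 + b z + c = 0 with a = 0.83, b = 0.908, c = 1.
Discriminant D = b^2 - 4ac = (0.908)^2 - 4*(0.83)*1 = 0.824464 - (3.32) = -2.495536.
D < 0, so the roots are the complex-conjugate pair z = (-b +/- i sqrt(-D)) / (2a) = -0.547 +/- 0.9516i.
For a conjugate pair |z|^2 = z * conj(z) = (product of roots) = c/a = 1/(0.83) = 1.204819, so |z| = sqrt(1.204819) = 1.0976 for both roots.
Moduli of all roots: 1.0976, 1.0976.
All moduli strictly greater than 1? Yes.
Verdict: Stationary.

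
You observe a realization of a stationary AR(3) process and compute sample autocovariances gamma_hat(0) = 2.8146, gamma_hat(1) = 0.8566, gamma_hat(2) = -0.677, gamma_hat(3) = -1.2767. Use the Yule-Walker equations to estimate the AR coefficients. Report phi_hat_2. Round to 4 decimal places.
\hat\phi_{2} = -0.2390

The Yule-Walker equations for an AR(p) process read, in matrix form,
  Gamma_p phi = r_p,   with   (Gamma_p)_{ij} = gamma(|i - j|),
                       (r_p)_i = gamma(i),   i,j = 1..p.
Substitute the sample gammas (Toeplitz matrix and right-hand side of size 3):
  Gamma_p = [[2.8146, 0.8566, -0.677], [0.8566, 2.8146, 0.8566], [-0.677, 0.8566, 2.8146]]
  r_p     = [0.8566, -0.677, -1.2767]
Written out (R1..R3):
  (R1) 2.8146 phi_1 + 0.8566 phi_2 - 0.677 phi_3 = 0.8566
  (R2) 0.8566 phi_1 + 2.8146 phi_2 + 0.8566 phi_3 = -0.677
  (R3) -0.677 phi_1 + 0.8566 phi_2 + 2.8146 phi_3 = -1.2767
Gaussian elimination:
  R2 <- R2 - (0.8566/2.8146) R1 = R2 - (0.304342) R1:  2.553901 phi_2 + 1.062639 phi_3 = -0.937699
  R3 <- R3 - (-0.677/2.8146) R1 = R3 - (-0.240532) R1:  1.062639 phi_2 + 2.65176 phi_3 = -1.070661
  R3 <- R3 - (1.062639/2.553901) R2 = R3 - (0.416085) R2:  2.209612 phi_3 = -0.680498
Back-substitution:
  phi_hat_3 = -0.680498 / 2.209612 = -0.307972
  phi_hat_2 = (-0.937699 - (1.062639)(-0.307972)) / 2.553901 = -0.239021
  phi_hat_1 = (0.8566 - (0.8566)(-0.239021) - (-0.677)(-0.307972)) / 2.8146 = 0.303009
So phi_hat = [0.3030, -0.2390, -0.3080].
Therefore phi_hat_2 = -0.2390.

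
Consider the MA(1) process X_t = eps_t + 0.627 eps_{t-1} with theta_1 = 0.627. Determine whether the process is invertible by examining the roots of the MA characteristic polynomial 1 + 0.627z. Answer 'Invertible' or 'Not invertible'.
\text{Invertible}

The MA(q) characteristic polynomial is P(z) = 1 + 0.627z.
Invertibility requires all roots to lie outside the unit circle, i.e. |z| > 1 for every root.
This is linear in z: 1 + (0.627) z = 0  =>  z = -1/(0.627) = -1.594896,  |z| = 1.594896.
Moduli of all roots: 1.5949.
All moduli strictly greater than 1? Yes.
Verdict: Invertible.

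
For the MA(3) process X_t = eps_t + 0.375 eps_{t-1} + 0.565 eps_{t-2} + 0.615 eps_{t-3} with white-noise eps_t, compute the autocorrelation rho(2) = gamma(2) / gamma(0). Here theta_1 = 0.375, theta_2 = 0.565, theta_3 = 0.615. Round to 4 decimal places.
\rho(2) = 0.4329

For an MA(q) process with theta_0 = 1, the autocovariance is
  gamma(k) = sigma^2 * sum_{i=0..q-k} theta_i * theta_{i+k},
and rho(k) = gamma(k) / gamma(0). Sigma^2 cancels.
  numerator   = (1)*(0.565) + (0.375)*(0.615) = 0.795625.
  denominator = (1)^2 + (0.375)^2 + (0.565)^2 + (0.615)^2 = 1.838075.
  rho(2) = 0.795625 / 1.838075 = 0.4329.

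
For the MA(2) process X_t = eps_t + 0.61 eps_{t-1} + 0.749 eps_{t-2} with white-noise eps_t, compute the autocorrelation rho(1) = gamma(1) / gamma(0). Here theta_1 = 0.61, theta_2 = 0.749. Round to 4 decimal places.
\rho(1) = 0.5519

For an MA(q) process with theta_0 = 1, the autocovariance is
  gamma(k) = sigma^2 * sum_{i=0..q-k} theta_i * theta_{i+k},
and rho(k) = gamma(k) / gamma(0). Sigma^2 cancels.
  numerator   = (1)*(0.61) + (0.61)*(0.749) = 1.06689.
  denominator = (1)^2 + (0.61)^2 + (0.749)^2 = 1.933101.
  rho(1) = 1.06689 / 1.933101 = 0.5519.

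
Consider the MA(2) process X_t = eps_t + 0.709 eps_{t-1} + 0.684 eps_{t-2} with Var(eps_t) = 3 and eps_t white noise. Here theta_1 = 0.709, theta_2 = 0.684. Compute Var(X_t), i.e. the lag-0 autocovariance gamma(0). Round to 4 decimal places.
\gamma(0) = 5.9116

For an MA(q) process X_t = eps_t + sum_i theta_i eps_{t-i} with
Var(eps_t) = sigma^2, the variance is
  gamma(0) = sigma^2 * (1 + sum_i theta_i^2).
  sum_i theta_i^2 = (0.709)^2 + (0.684)^2 = 0.502681 + 0.467856 = 0.970537.
  gamma(0) = 3 * (1 + 0.970537) = 3 * 1.970537 = 5.911611, which rounds to 5.9116.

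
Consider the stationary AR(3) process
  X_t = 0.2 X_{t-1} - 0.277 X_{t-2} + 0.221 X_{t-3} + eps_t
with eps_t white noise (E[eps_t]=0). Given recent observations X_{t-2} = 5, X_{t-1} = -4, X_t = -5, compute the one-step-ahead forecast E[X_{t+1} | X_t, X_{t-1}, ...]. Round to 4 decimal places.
E[X_{t+1} \mid \mathcal F_t] = 1.2130

For an AR(p) model X_t = c + sum_i phi_i X_{t-i} + eps_t, the
one-step-ahead conditional mean is
  E[X_{t+1} | X_t, ...] = c + sum_i phi_i X_{t+1-i}.
Substitute known values:
  E[X_{t+1} | ...] = (0.2) * (-5) + (-0.277) * (-4) + (0.221) * (5)
                   = 1.2130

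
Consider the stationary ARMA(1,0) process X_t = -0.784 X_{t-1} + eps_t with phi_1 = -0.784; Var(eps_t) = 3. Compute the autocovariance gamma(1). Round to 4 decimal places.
\gamma(1) = -6.1036

Multiply the model equation by X_{t-k} and take expectations. With theta_0 = psi_0 = 1 and psi_j the MA(infinity) weights, this gives
  gamma(k) - sum_i phi_i gamma(k-i) = c_k,
  c_k = sigma^2 * sum_{j=k..q} theta_j psi_{j-k}   (c_k = 0 for k > q),
using gamma(-m) = gamma(m).
Pure AR (q = 0): c_0 = sigma^2 = 3, c_k = 0 for k >= 1.
Equations for k = 0 and k = 1 (AR order 1):
  gamma(0) = phi_1 gamma(1) + c_0
  gamma(1) = phi_1 gamma(0) + c_1
Substituting the second into the first: gamma(0) (1 - phi_1^2) = c_0 + phi_1 c_1, so
  gamma(0) = c_0 / (1 - phi_1^2) = 3 / (1 - (-0.784)^2) = 3 / 0.385344 = 7.785252.
  gamma(1) = phi_1 gamma(0) = (-0.784)(7.785252) = -6.103637.
Therefore gamma(1) = -6.1036 (to 4 decimal places).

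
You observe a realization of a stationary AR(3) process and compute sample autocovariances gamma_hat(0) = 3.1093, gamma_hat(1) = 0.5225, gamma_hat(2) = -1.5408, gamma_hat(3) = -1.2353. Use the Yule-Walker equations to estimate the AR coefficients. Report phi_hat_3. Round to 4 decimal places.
\hat\phi_{3} = -0.2590

The Yule-Walker equations for an AR(p) process read, in matrix form,
  Gamma_p phi = r_p,   with   (Gamma_p)_{ij} = gamma(|i - j|),
                       (r_p)_i = gamma(i),   i,j = 1..p.
Substitute the sample gammas (Toeplitz matrix and right-hand side of size 3):
  Gamma_p = [[3.1093, 0.5225, -1.5408], [0.5225, 3.1093, 0.5225], [-1.5408, 0.5225, 3.1093]]
  r_p     = [0.5225, -1.5408, -1.2353]
Written out (R1..R3):
  (R1) 3.1093 phi_1 + 0.5225 phi_2 - 1.5408 phi_3 = 0.5225
  (R2) 0.5225 phi_1 + 3.1093 phi_2 + 0.5225 phi_3 = -1.5408
  (R3) -1.5408 phi_1 + 0.5225 phi_2 + 3.1093 phi_3 = -1.2353
Gaussian elimination:
  R2 <- R2 - (0.5225/3.1093) R1 = R2 - (0.168044) R1:  3.021497 phi_2 + 0.781423 phi_3 = -1.628603
  R3 <- R3 - (-1.5408/3.1093) R1 = R3 - (-0.495546) R1:  0.781423 phi_2 + 2.345763 phi_3 = -0.976377
  R3 <- R3 - (0.781423/3.021497) R2 = R3 - (0.258621) R2:  2.143671 phi_3 = -0.555186
Back-substitution:
  phi_hat_3 = -0.555186 / 2.143671 = -0.258989
  phi_hat_2 = (-1.628603 - (0.781423)(-0.258989)) / 3.021497 = -0.472025
  phi_hat_1 = (0.5225 - (0.5225)(-0.472025) - (-1.5408)(-0.258989)) / 3.1093 = 0.119025
So phi_hat = [0.1190, -0.4720, -0.2590].
Therefore phi_hat_3 = -0.2590.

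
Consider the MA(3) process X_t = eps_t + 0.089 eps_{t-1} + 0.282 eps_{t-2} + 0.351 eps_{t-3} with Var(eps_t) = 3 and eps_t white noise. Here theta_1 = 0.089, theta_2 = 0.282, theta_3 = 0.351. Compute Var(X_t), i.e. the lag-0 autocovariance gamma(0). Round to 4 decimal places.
\gamma(0) = 3.6319

For an MA(q) process X_t = eps_t + sum_i theta_i eps_{t-i} with
Var(eps_t) = sigma^2, the variance is
  gamma(0) = sigma^2 * (1 + sum_i theta_i^2).
  sum_i theta_i^2 = (0.089)^2 + (0.282)^2 + (0.351)^2 = 0.007921 + 0.079524 + 0.123201 = 0.210646.
  gamma(0) = 3 * (1 + 0.210646) = 3 * 1.210646 = 3.631938, which rounds to 3.6319.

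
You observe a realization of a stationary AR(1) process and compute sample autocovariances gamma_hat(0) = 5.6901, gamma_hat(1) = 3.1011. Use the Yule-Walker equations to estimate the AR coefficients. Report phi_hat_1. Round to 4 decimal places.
\hat\phi_{1} = 0.5450

The Yule-Walker equations for an AR(p) process read, in matrix form,
  Gamma_p phi = r_p,   with   (Gamma_p)_{ij} = gamma(|i - j|),
                       (r_p)_i = gamma(i),   i,j = 1..p.
Substitute the sample gammas (Toeplitz matrix and right-hand side of size 1):
  Gamma_p = [[5.6901]]
  r_p     = [3.1011]
With p = 1 this is the single equation gamma(0) phi_1 = gamma(1):
  phi_hat_1 = gamma(1) / gamma(0) = 3.1011 / 5.6901 = 0.5450.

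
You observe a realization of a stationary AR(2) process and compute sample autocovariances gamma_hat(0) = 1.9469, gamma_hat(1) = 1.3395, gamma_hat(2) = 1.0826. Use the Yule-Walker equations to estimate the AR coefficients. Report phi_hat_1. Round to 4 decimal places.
\hat\phi_{1} = 0.5800

The Yule-Walker equations for an AR(p) process read, in matrix form,
  Gamma_p phi = r_p,   with   (Gamma_p)_{ij} = gamma(|i - j|),
                       (r_p)_i = gamma(i),   i,j = 1..p.
Substitute the sample gammas (Toeplitz matrix and right-hand side of size 2):
  Gamma_p = [[1.9469, 1.3395], [1.3395, 1.9469]]
  r_p     = [1.3395, 1.0826]
Written out:
  1.9469 phi_1 + 1.3395 phi_2 = 1.3395
  1.3395 phi_1 + 1.9469 phi_2 = 1.0826
Solve by Cramer's rule:
  det = gamma(0)^2 - gamma(1)^2 = (1.9469)^2 - (1.3395)^2 = 3.79041961 - 1.79426025 = 1.99615936
  phi_hat_1 = [gamma(1) gamma(0) - gamma(1) gamma(2)] / det = [(1.3395)(1.9469) - (1.3395)(1.0826)] / 1.99615936 = 1.15772985 / 1.99615936 = 0.58
  phi_hat_2 = [gamma(0) gamma(2) - gamma(1)^2] / det = [(1.9469)(1.0826) - (1.3395)^2] / 1.99615936 = 0.31345369 / 1.99615936 = 0.157
So phi_hat = [0.5800, 0.1570].
Therefore phi_hat_1 = 0.5800.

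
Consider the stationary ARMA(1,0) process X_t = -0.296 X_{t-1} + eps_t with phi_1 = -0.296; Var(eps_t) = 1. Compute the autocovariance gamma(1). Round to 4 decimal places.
\gamma(1) = -0.3244

Multiply the model equation by X_{t-k} and take expectations. With theta_0 = psi_0 = 1 and psi_j the MA(infinity) weights, this gives
  gamma(k) - sum_i phi_i gamma(k-i) = c_k,
  c_k = sigma^2 * sum_{j=k..q} theta_j psi_{j-k}   (c_k = 0 for k > q),
using gamma(-m) = gamma(m).
Pure AR (q = 0): c_0 = sigma^2 = 1, c_k = 0 for k >= 1.
Equations for k = 0 and k = 1 (AR order 1):
  gamma(0) = phi_1 gamma(1) + c_0
  gamma(1) = phi_1 gamma(0) + c_1
Substituting the second into the first: gamma(0) (1 - phi_1^2) = c_0 + phi_1 c_1, so
  gamma(0) = c_0 / (1 - phi_1^2) = 1 / (1 - (-0.296)^2) = 1 / 0.912384 = 1.09603.
  gamma(1) = phi_1 gamma(0) = (-0.296)(1.09603) = -0.324425.
Therefore gamma(1) = -0.3244 (to 4 decimal places).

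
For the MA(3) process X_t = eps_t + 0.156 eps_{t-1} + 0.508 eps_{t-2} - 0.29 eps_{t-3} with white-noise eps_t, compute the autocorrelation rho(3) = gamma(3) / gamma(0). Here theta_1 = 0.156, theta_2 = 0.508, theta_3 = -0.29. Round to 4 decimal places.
\rho(3) = -0.2122

For an MA(q) process with theta_0 = 1, the autocovariance is
  gamma(k) = sigma^2 * sum_{i=0..q-k} theta_i * theta_{i+k},
and rho(k) = gamma(k) / gamma(0). Sigma^2 cancels.
  numerator   = (1)*(-0.29) = -0.29.
  denominator = (1)^2 + (0.156)^2 + (0.508)^2 + (-0.29)^2 = 1.3665.
  rho(3) = -0.29 / 1.3665 = -0.2122.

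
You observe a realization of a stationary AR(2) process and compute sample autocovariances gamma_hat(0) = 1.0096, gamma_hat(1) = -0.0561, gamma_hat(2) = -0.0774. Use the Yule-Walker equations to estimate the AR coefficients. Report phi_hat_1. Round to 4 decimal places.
\hat\phi_{1} = -0.0600

The Yule-Walker equations for an AR(p) process read, in matrix form,
  Gamma_p phi = r_p,   with   (Gamma_p)_{ij} = gamma(|i - j|),
                       (r_p)_i = gamma(i),   i,j = 1..p.
Substitute the sample gammas (Toeplitz matrix and right-hand side of size 2):
  Gamma_p = [[1.0096, -0.0561], [-0.0561, 1.0096]]
  r_p     = [-0.0561, -0.0774]
Written out:
  1.0096 phi_1 - 0.0561 phi_2 = -0.0561
  -0.0561 phi_1 + 1.0096 phi_2 = -0.0774
Solve by Cramer's rule:
  det = gamma(0)^2 - gamma(1)^2 = (1.0096)^2 - (-0.0561)^2 = 1.01929216 - 0.00314721 = 1.01614495
  phi_hat_1 = [gamma(1) gamma(0) - gamma(1) gamma(2)] / det = [(-0.0561)(1.0096) - (-0.0561)(-0.0774)] / 1.01614495 = -0.0609807 / 1.01614495 = -0.06
  phi_hat_2 = [gamma(0) gamma(2) - gamma(1)^2] / det = [(1.0096)(-0.0774) - (-0.0561)^2] / 1.01614495 = -0.08129025 / 1.01614495 = -0.08
So phi_hat = [-0.0600, -0.0800].
Therefore phi_hat_1 = -0.0600.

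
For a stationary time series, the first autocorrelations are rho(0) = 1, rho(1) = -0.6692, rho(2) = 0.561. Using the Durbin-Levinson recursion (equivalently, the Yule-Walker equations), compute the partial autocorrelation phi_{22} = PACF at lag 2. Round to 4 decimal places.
\phi_{22} = 0.2050

The PACF at lag k is phi_{kk}, the last component of the solution
to the Yule-Walker system G_k phi = r_k where
  (G_k)_{ij} = rho(|i - j|), (r_k)_i = rho(i), i,j = 1..k.
Equivalently, Durbin-Levinson gives phi_{kk} iteratively:
  phi_{11} = rho(1)
  phi_{kk} = [rho(k) - sum_{j=1..k-1} phi_{k-1,j} rho(k-j)]
            / [1 - sum_{j=1..k-1} phi_{k-1,j} rho(j)],
  phi_{k,j} = phi_{k-1,j} - phi_{kk} phi_{k-1,k-j},  j = 1..k-1.
Step k = 1:
  phi_11 = rho(1) = -0.6692.
Step k = 2:
  phi_22 = [rho(2) - phi_11 rho(1)] / [1 - phi_11 rho(1)] = [0.561 - (-0.6692)(-0.6692)] / [1 - (-0.6692)(-0.6692)]
         = 0.11317136 / 0.55217136 = 0.205.
Therefore phi_{22} = 0.2050.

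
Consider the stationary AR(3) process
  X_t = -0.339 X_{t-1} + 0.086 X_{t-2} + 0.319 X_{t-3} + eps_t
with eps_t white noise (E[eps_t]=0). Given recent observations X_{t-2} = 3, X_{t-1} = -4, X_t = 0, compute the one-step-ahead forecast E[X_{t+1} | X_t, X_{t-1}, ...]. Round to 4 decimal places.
E[X_{t+1} \mid \mathcal F_t] = 0.6130

For an AR(p) model X_t = c + sum_i phi_i X_{t-i} + eps_t, the
one-step-ahead conditional mean is
  E[X_{t+1} | X_t, ...] = c + sum_i phi_i X_{t+1-i}.
Substitute known values:
  E[X_{t+1} | ...] = (-0.339) * (0) + (0.086) * (-4) + (0.319) * (3)
                   = 0.6130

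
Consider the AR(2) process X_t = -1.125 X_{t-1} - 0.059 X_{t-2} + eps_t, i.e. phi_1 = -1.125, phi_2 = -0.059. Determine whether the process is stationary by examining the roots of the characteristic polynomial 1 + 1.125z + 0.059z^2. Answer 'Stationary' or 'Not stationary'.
\text{Not stationary}

The AR(p) characteristic polynomial is P(z) = 1 + 1.125z + 0.059z^2.
Stationarity requires all roots to lie outside the unit circle, i.e. |z| > 1 for every root.
Set 1 + (1.125) z + (0.059) z^2 = 0, i.e. a z^2 + b z + c = 0 with a = 0.059, b = 1.125, c = 1.
Discriminant D = b^2 - 4ac = (1.125)^2 - 4*(0.059)*1 = 1.265625 - (0.236) = 1.029625.
D >= 0, so the roots are real: z = (-b +/- sqrt(D)) / (2a) = (-1.125 +/- 1.014704) / (0.118).
  z_1 = (-1.125 + 1.014704) / (0.118) = -0.9347,   |z_1| = 0.9347.
  z_2 = (-1.125 - 1.014704) / (0.118) = -18.1331,   |z_2| = 18.1331.
Moduli of all roots: 0.9347, 18.1331.
All moduli strictly greater than 1? No.
Verdict: Not stationary.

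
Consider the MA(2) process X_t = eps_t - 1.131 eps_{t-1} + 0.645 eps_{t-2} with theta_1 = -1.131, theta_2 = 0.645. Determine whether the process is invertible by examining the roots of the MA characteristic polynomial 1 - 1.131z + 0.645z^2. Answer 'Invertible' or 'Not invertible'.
\text{Invertible}

The MA(q) characteristic polynomial is P(z) = 1 - 1.131z + 0.645z^2.
Invertibility requires all roots to lie outside the unit circle, i.e. |z| > 1 for every root.
Set 1 + (-1.131) z + (0.645) z^2 = 0, i.e. a z^2 + b z + c = 0 with a = 0.645, b = -1.131, c = 1.
Discriminant D = b^2 - 4ac = (-1.131)^2 - 4*(0.645)*1 = 1.279161 - (2.58) = -1.300839.
D < 0, so the roots are the complex-conjugate pair z = (-b +/- i sqrt(-D)) / (2a) = 0.8767 +/- 0.8841i.
For a conjugate pair |z|^2 = z * conj(z) = (product of roots) = c/a = 1/(0.645) = 1.550388, so |z| = sqrt(1.550388) = 1.2451 for both roots.
Moduli of all roots: 1.2451, 1.2451.
All moduli strictly greater than 1? Yes.
Verdict: Invertible.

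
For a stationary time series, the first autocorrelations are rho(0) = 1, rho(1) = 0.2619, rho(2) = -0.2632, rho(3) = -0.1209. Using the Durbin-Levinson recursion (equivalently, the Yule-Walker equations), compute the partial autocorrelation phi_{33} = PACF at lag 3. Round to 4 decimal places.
\phi_{33} = 0.0810

The PACF at lag k is phi_{kk}, the last component of the solution
to the Yule-Walker system G_k phi = r_k where
  (G_k)_{ij} = rho(|i - j|), (r_k)_i = rho(i), i,j = 1..k.
Equivalently, Durbin-Levinson gives phi_{kk} iteratively:
  phi_{11} = rho(1)
  phi_{kk} = [rho(k) - sum_{j=1..k-1} phi_{k-1,j} rho(k-j)]
            / [1 - sum_{j=1..k-1} phi_{k-1,j} rho(j)],
  phi_{k,j} = phi_{k-1,j} - phi_{kk} phi_{k-1,k-j},  j = 1..k-1.
Step k = 1:
  phi_11 = rho(1) = 0.2619.
Step k = 2:
  phi_22 = [rho(2) - phi_11 rho(1)] / [1 - phi_11 rho(1)] = [-0.2632 - (0.2619)(0.2619)] / [1 - (0.2619)(0.2619)]
         = -0.33179161 / 0.93140839 = -0.356226.
  Update: phi_21 = phi_11 - phi_22 phi_11 = 0.2619 - (-0.356226)(0.2619) = 0.355196.
Step k = 3:
  phi_33 = [rho(3) - phi_21 rho(2) - phi_22 rho(1)] / [1 - phi_21 rho(1) - phi_22 rho(2)]
    numerator   = -0.1209 - (0.355196)(-0.2632) - (-0.356226)(0.2619) = 0.06588297
    denominator = 1 - (0.355196)(0.2619) - (-0.356226)(-0.2632) = 0.81321569
  phi_33 = 0.06588297 / 0.81321569 = 0.081.
Therefore phi_{33} = 0.0810.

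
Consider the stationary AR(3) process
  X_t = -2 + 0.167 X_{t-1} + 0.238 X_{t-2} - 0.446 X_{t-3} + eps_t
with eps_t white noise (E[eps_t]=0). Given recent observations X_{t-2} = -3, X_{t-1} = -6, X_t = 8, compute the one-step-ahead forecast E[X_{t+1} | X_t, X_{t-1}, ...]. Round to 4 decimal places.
E[X_{t+1} \mid \mathcal F_t] = -0.7540

For an AR(p) model X_t = c + sum_i phi_i X_{t-i} + eps_t, the
one-step-ahead conditional mean is
  E[X_{t+1} | X_t, ...] = c + sum_i phi_i X_{t+1-i}.
Substitute known values:
  E[X_{t+1} | ...] = -2 + (0.167) * (8) + (0.238) * (-6) + (-0.446) * (-3)
                   = -0.7540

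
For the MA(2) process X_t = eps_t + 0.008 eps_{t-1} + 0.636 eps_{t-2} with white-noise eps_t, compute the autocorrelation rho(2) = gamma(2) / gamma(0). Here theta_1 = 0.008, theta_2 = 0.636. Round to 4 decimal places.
\rho(2) = 0.4528

For an MA(q) process with theta_0 = 1, the autocovariance is
  gamma(k) = sigma^2 * sum_{i=0..q-k} theta_i * theta_{i+k},
and rho(k) = gamma(k) / gamma(0). Sigma^2 cancels.
  numerator   = (1)*(0.636) = 0.636.
  denominator = (1)^2 + (0.008)^2 + (0.636)^2 = 1.40456.
  rho(2) = 0.636 / 1.40456 = 0.4528.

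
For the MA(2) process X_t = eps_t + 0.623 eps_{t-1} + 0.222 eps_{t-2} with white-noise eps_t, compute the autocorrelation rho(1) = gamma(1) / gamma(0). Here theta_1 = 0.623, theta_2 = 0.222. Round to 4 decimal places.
\rho(1) = 0.5296

For an MA(q) process with theta_0 = 1, the autocovariance is
  gamma(k) = sigma^2 * sum_{i=0..q-k} theta_i * theta_{i+k},
and rho(k) = gamma(k) / gamma(0). Sigma^2 cancels.
  numerator   = (1)*(0.623) + (0.623)*(0.222) = 0.761306.
  denominator = (1)^2 + (0.623)^2 + (0.222)^2 = 1.437413.
  rho(1) = 0.761306 / 1.437413 = 0.5296.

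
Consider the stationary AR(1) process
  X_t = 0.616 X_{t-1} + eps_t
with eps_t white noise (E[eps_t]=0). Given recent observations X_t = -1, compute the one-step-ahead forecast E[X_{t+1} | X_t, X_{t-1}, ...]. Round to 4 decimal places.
E[X_{t+1} \mid \mathcal F_t] = -0.6160

For an AR(p) model X_t = c + sum_i phi_i X_{t-i} + eps_t, the
one-step-ahead conditional mean is
  E[X_{t+1} | X_t, ...] = c + sum_i phi_i X_{t+1-i}.
Substitute known values:
  E[X_{t+1} | ...] = (0.616) * (-1)
                   = -0.6160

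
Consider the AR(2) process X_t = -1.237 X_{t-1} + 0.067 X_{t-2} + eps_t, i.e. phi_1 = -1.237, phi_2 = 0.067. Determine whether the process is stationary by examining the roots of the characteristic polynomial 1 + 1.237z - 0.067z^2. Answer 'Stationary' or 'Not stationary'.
\text{Not stationary}

The AR(p) characteristic polynomial is P(z) = 1 + 1.237z - 0.067z^2.
Stationarity requires all roots to lie outside the unit circle, i.e. |z| > 1 for every root.
Set 1 + (1.237) z + (-0.067) z^2 = 0, i.e. a z^2 + b z + c = 0 with a = -0.067, b = 1.237, c = 1.
Discriminant D = b^2 - 4ac = (1.237)^2 - 4*(-0.067)*1 = 1.530169 - (-0.268) = 1.798169.
D >= 0, so the roots are real: z = (-b +/- sqrt(D)) / (2a) = (-1.237 +/- 1.340958) / (-0.134).
  z_1 = (-1.237 + 1.340958) / (-0.134) = -0.7758,   |z_1| = 0.7758.
  z_2 = (-1.237 - 1.340958) / (-0.134) = 19.2385,   |z_2| = 19.2385.
Moduli of all roots: 0.7758, 19.2385.
All moduli strictly greater than 1? No.
Verdict: Not stationary.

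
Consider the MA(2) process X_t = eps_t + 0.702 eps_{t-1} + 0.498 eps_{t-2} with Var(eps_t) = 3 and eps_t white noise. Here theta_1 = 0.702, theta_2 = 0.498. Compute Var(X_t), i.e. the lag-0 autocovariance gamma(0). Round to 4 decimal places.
\gamma(0) = 5.2224

For an MA(q) process X_t = eps_t + sum_i theta_i eps_{t-i} with
Var(eps_t) = sigma^2, the variance is
  gamma(0) = sigma^2 * (1 + sum_i theta_i^2).
  sum_i theta_i^2 = (0.702)^2 + (0.498)^2 = 0.492804 + 0.248004 = 0.740808.
  gamma(0) = 3 * (1 + 0.740808) = 3 * 1.740808 = 5.222424, which rounds to 5.2224.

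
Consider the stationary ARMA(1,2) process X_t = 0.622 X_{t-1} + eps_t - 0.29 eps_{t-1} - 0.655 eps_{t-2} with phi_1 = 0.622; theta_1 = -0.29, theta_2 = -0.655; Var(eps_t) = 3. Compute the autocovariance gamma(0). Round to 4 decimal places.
\gamma(0) = 4.3149

Multiply the model equation by X_{t-k} and take expectations. With theta_0 = psi_0 = 1 and psi_j the MA(infinity) weights, this gives
  gamma(k) - sum_i phi_i gamma(k-i) = c_k,
  c_k = sigma^2 * sum_{j=k..q} theta_j psi_{j-k}   (c_k = 0 for k > q),
using gamma(-m) = gamma(m).
psi-weights needed (psi_j = theta_j + sum_i phi_i psi_{j-i}):
  psi_1 = theta_1 + phi_1 = -0.29 + (0.622) = 0.332
  psi_2 = theta_2 + phi_1 psi_1 = -0.655 + (0.622)(0.332) = -0.448496
Right-hand sides:
  c_0 = sigma^2 (1 + theta_1 psi_1 + theta_2 psi_2) = 3 * (1 + (-0.29)(0.332) + (-0.655)(-0.448496)) = 3 * 1.197485 = 3.592455
  c_1 = sigma^2 (theta_1 + theta_2 psi_1) = 3 * (-0.29 + (-0.655)(0.332)) = -1.52238
  c_2 = sigma^2 theta_2 = 3 * (-0.655) = -1.965
Equations for k = 0 and k = 1 (AR order 1):
  gamma(0) = phi_1 gamma(1) + c_0
  gamma(1) = phi_1 gamma(0) + c_1
Substituting the second into the first: gamma(0) (1 - phi_1^2) = c_0 + phi_1 c_1, so
  gamma(0) = (c_0 + phi_1 c_1) / (1 - phi_1^2) = (3.592455 + (0.622)(-1.52238)) / (1 - (0.622)^2) = 2.645534 / 0.613116 = 4.3149.
Therefore gamma(0) = 4.3149 (to 4 decimal places).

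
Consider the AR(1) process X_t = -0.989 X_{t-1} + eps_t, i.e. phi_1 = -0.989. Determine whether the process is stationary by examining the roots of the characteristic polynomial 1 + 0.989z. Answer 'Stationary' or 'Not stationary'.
\text{Stationary}

The AR(p) characteristic polynomial is P(z) = 1 + 0.989z.
Stationarity requires all roots to lie outside the unit circle, i.e. |z| > 1 for every root.
This is linear in z: 1 + (0.989) z = 0  =>  z = -1/(0.989) = -1.011122,  |z| = 1.011122.
Moduli of all roots: 1.0111.
All moduli strictly greater than 1? Yes.
Verdict: Stationary.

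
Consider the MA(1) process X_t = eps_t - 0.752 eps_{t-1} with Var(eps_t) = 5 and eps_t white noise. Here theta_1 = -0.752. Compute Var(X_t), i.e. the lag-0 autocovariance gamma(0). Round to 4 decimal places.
\gamma(0) = 7.8275

For an MA(q) process X_t = eps_t + sum_i theta_i eps_{t-i} with
Var(eps_t) = sigma^2, the variance is
  gamma(0) = sigma^2 * (1 + sum_i theta_i^2).
  sum_i theta_i^2 = (-0.752)^2 = 0.565504.
  gamma(0) = 5 * (1 + 0.565504) = 5 * 1.565504 = 7.82752, which rounds to 7.8275.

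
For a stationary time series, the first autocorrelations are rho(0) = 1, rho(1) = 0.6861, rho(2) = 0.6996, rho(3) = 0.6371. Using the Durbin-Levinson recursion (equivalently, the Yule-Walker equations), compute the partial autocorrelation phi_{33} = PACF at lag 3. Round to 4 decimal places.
\phi_{33} = 0.1580

The PACF at lag k is phi_{kk}, the last component of the solution
to the Yule-Walker system G_k phi = r_k where
  (G_k)_{ij} = rho(|i - j|), (r_k)_i = rho(i), i,j = 1..k.
Equivalently, Durbin-Levinson gives phi_{kk} iteratively:
  phi_{11} = rho(1)
  phi_{kk} = [rho(k) - sum_{j=1..k-1} phi_{k-1,j} rho(k-j)]
            / [1 - sum_{j=1..k-1} phi_{k-1,j} rho(j)],
  phi_{k,j} = phi_{k-1,j} - phi_{kk} phi_{k-1,k-j},  j = 1..k-1.
Step k = 1:
  phi_11 = rho(1) = 0.6861.
Step k = 2:
  phi_22 = [rho(2) - phi_11 rho(1)] / [1 - phi_11 rho(1)] = [0.6996 - (0.6861)(0.6861)] / [1 - (0.6861)(0.6861)]
         = 0.22886679 / 0.52926679 = 0.432422.
  Update: phi_21 = phi_11 - phi_22 phi_11 = 0.6861 - (0.432422)(0.6861) = 0.389415.
Step k = 3:
  phi_33 = [rho(3) - phi_21 rho(2) - phi_22 rho(1)] / [1 - phi_21 rho(1) - phi_22 rho(2)]
    numerator   = 0.6371 - (0.389415)(0.6996) - (0.432422)(0.6861) = 0.06798027
    denominator = 1 - (0.389415)(0.6861) - (0.432422)(0.6996) = 0.43029967
  phi_33 = 0.06798027 / 0.43029967 = 0.158.
Therefore phi_{33} = 0.1580.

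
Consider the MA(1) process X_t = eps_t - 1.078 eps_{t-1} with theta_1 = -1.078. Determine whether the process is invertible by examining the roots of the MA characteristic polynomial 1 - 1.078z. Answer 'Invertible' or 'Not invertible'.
\text{Not invertible}

The MA(q) characteristic polynomial is P(z) = 1 - 1.078z.
Invertibility requires all roots to lie outside the unit circle, i.e. |z| > 1 for every root.
This is linear in z: 1 + (-1.078) z = 0  =>  z = -1/(-1.078) = 0.927644,  |z| = 0.927644.
Moduli of all roots: 0.9276.
All moduli strictly greater than 1? No.
Verdict: Not invertible.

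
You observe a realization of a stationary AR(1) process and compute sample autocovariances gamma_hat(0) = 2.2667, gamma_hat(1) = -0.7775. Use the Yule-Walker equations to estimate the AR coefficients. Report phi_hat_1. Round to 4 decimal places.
\hat\phi_{1} = -0.3430

The Yule-Walker equations for an AR(p) process read, in matrix form,
  Gamma_p phi = r_p,   with   (Gamma_p)_{ij} = gamma(|i - j|),
                       (r_p)_i = gamma(i),   i,j = 1..p.
Substitute the sample gammas (Toeplitz matrix and right-hand side of size 1):
  Gamma_p = [[2.2667]]
  r_p     = [-0.7775]
With p = 1 this is the single equation gamma(0) phi_1 = gamma(1):
  phi_hat_1 = gamma(1) / gamma(0) = -0.7775 / 2.2667 = -0.3430.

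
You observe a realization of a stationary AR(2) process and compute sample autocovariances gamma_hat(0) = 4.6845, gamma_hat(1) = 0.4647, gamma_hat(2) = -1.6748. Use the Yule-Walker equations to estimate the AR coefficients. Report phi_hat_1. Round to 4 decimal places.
\hat\phi_{1} = 0.1360

The Yule-Walker equations for an AR(p) process read, in matrix form,
  Gamma_p phi = r_p,   with   (Gamma_p)_{ij} = gamma(|i - j|),
                       (r_p)_i = gamma(i),   i,j = 1..p.
Substitute the sample gammas (Toeplitz matrix and right-hand side of size 2):
  Gamma_p = [[4.6845, 0.4647], [0.4647, 4.6845]]
  r_p     = [0.4647, -1.6748]
Written out:
  4.6845 phi_1 + 0.4647 phi_2 = 0.4647
  0.4647 phi_1 + 4.6845 phi_2 = -1.6748
Solve by Cramer's rule:
  det = gamma(0)^2 - gamma(1)^2 = (4.6845)^2 - (0.4647)^2 = 21.94454025 - 0.21594609 = 21.72859416
  phi_hat_1 = [gamma(1) gamma(0) - gamma(1) gamma(2)] / det = [(0.4647)(4.6845) - (0.4647)(-1.6748)] / 21.72859416 = 2.95516671 / 21.72859416 = 0.136
  phi_hat_2 = [gamma(0) gamma(2) - gamma(1)^2] / det = [(4.6845)(-1.6748) - (0.4647)^2] / 21.72859416 = -8.06154669 / 21.72859416 = -0.371
So phi_hat = [0.1360, -0.3710].
Therefore phi_hat_1 = 0.1360.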